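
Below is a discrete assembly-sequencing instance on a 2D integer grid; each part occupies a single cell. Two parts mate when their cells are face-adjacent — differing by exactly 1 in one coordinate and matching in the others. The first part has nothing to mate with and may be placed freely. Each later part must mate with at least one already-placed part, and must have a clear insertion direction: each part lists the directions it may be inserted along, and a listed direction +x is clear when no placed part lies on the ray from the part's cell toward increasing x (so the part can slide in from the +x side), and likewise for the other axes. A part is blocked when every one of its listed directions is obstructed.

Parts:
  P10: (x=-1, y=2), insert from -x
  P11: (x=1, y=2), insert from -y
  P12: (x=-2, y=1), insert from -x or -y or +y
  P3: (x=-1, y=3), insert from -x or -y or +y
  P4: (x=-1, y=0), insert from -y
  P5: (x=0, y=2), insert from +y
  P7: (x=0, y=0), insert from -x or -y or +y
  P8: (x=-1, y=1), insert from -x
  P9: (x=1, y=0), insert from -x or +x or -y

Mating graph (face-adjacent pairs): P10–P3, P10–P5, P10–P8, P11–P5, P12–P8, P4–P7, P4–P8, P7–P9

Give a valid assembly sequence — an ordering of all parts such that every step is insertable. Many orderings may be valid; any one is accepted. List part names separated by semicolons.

1. P3@(-1, 3) [-x clear] — {P3}
2. P10@(-1, 2) [-x clear] — {P10, P3}
3. P8@(-1, 1) [-x clear] — {P10, P3, P8}
4. P5@(0, 2) [+y clear] — {P10, P3, P5, P8}
5. P11@(1, 2) [-y clear] — {P10, P11, P3, P5, P8}
6. P12@(-2, 1) [-x clear] — {P10, P11, P12, P3, P5, P8}
7. P4@(-1, 0) [-y clear] — {P10, P11, P12, P3, P4, P5, P8}
8. P7@(0, 0) [-y clear] — {P10, P11, P12, P3, P4, P5, P7, P8}
9. P9@(1, 0) [+x clear] — {P10, P11, P12, P3, P4, P5, P7, P8, P9}

P3; P10; P8; P5; P11; P12; P4; P7; P9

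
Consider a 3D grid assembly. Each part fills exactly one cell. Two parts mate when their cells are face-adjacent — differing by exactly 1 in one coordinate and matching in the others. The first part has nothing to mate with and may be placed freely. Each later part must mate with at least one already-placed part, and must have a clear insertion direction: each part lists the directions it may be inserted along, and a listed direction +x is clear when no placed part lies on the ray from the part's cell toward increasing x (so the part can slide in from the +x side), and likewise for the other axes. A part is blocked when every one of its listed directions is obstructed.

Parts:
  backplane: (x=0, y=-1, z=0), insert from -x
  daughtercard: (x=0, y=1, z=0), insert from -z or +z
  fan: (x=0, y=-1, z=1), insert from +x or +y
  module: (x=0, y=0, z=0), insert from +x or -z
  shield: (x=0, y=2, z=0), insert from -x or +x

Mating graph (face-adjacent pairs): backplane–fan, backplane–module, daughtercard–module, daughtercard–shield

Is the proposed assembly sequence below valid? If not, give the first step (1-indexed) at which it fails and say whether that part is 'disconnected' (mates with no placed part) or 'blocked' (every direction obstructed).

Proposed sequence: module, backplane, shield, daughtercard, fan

1. module@(0, 0, 0) [+x clear] — {module}
2. backplane@(0, -1, 0) [-x clear] — {backplane, module}
3. shield@(0, 2, 0) — no placed neighbour ⇒ disconnected

Invalid at step 3 (disconnected)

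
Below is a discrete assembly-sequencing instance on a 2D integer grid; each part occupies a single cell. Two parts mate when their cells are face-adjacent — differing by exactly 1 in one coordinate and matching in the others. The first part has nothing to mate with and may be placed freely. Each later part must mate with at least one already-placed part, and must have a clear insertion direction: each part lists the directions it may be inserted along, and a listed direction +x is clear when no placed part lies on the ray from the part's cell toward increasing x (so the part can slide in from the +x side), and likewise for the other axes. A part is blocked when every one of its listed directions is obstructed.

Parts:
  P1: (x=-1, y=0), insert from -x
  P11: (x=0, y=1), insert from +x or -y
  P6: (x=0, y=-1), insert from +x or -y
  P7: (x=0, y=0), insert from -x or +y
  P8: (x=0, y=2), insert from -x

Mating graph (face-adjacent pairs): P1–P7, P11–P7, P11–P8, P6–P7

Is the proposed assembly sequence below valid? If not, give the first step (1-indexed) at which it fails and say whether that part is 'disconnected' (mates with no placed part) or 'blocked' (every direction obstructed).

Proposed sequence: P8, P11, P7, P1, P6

Valid

1. P8@(0, 2) [-x clear] — {P8}
2. P11@(0, 1) [+x clear] — {P11, P8}
3. P7@(0, 0) [-x clear] — {P11, P7, P8}
4. P1@(-1, 0) [-x clear] — {P1, P11, P7, P8}
5. P6@(0, -1) [+x clear] — {P1, P11, P6, P7, P8}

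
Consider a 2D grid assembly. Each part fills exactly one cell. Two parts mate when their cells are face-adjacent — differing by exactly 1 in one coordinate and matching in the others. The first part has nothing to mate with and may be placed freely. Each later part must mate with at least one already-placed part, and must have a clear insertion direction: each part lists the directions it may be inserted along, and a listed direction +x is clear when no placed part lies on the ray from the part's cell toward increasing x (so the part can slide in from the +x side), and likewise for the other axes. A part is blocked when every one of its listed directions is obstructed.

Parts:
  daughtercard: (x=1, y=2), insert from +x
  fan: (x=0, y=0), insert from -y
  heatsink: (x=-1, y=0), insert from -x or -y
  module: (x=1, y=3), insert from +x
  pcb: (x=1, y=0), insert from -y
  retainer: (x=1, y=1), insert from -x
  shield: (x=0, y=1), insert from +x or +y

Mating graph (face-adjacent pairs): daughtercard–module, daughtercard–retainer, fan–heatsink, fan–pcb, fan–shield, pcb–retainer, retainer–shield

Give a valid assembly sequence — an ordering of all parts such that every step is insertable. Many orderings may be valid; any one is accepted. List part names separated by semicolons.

module; daughtercard; retainer; pcb; shield; fan; heatsink

1. module@(1, 3) [+x clear] — {module}
2. daughtercard@(1, 2) [+x clear] — {daughtercard, module}
3. retainer@(1, 1) [-x clear] — {daughtercard, module, retainer}
4. pcb@(1, 0) [-y clear] — {daughtercard, module, pcb, retainer}
5. shield@(0, 1) [+y clear] — {daughtercard, module, pcb, retainer, shield}
6. fan@(0, 0) [-y clear] — {daughtercard, fan, module, pcb, retainer, shield}
7. heatsink@(-1, 0) [-x clear] — {daughtercard, fan, heatsink, module, pcb, retainer, shield}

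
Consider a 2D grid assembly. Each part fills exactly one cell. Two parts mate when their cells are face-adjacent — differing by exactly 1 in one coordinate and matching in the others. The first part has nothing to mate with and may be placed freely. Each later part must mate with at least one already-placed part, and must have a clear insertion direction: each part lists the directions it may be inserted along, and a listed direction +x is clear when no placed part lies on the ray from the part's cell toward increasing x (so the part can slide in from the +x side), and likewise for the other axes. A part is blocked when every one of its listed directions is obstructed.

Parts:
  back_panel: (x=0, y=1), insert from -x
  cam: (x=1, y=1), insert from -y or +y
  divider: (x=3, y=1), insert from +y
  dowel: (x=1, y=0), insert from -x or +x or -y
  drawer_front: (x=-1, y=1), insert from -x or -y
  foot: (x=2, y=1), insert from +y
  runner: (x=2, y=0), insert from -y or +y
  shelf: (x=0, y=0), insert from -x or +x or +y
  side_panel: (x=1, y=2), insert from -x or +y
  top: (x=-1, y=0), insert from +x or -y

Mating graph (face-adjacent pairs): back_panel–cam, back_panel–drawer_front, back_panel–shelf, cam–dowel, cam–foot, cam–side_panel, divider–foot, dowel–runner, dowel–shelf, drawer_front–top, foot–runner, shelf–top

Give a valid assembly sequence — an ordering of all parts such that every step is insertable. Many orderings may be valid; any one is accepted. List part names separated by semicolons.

runner; foot; cam; divider; dowel; shelf; back_panel; drawer_front; side_panel; top

1. runner@(2, 0) [-y clear] — {runner}
2. foot@(2, 1) [+y clear] — {foot, runner}
3. cam@(1, 1) [-y clear] — {cam, foot, runner}
4. divider@(3, 1) [+y clear] — {cam, divider, foot, runner}
5. dowel@(1, 0) [-x clear] — {cam, divider, dowel, foot, runner}
6. shelf@(0, 0) [-x clear] — {cam, divider, dowel, foot, runner, shelf}
7. back_panel@(0, 1) [-x clear] — {back_panel, cam, divider, dowel, foot, runner, shelf}
8. drawer_front@(-1, 1) [-x clear] — {back_panel, cam, divider, dowel, drawer_front, foot, runner, shelf}
9. side_panel@(1, 2) [-x clear] — {back_panel, cam, divider, dowel, drawer_front, foot, runner, shelf, side_panel}
10. top@(-1, 0) [-y clear] — {back_panel, cam, divider, dowel, drawer_front, foot, runner, shelf, side_panel, top}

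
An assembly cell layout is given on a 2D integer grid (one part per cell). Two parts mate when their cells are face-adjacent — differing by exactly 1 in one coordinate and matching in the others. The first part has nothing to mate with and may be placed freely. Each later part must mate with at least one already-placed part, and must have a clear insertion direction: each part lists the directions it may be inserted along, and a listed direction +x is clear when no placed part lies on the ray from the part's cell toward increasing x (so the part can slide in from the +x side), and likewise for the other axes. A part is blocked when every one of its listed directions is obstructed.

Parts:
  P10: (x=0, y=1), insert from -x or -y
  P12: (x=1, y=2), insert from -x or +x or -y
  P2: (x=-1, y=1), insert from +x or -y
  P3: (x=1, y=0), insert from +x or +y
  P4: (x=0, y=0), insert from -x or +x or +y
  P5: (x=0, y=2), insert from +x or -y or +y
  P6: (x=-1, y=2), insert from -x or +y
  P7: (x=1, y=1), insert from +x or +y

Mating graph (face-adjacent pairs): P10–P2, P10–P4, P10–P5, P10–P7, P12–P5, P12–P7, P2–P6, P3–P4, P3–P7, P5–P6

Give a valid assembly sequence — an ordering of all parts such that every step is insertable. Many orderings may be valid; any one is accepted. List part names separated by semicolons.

P5; P12; P7; P10; P2; P4; P6; P3

1. P5@(0, 2) [+x clear] — {P5}
2. P12@(1, 2) [+x clear] — {P12, P5}
3. P7@(1, 1) [+x clear] — {P12, P5, P7}
4. P10@(0, 1) [-x clear] — {P10, P12, P5, P7}
5. P2@(-1, 1) [-y clear] — {P10, P12, P2, P5, P7}
6. P4@(0, 0) [-x clear] — {P10, P12, P2, P4, P5, P7}
7. P6@(-1, 2) [-x clear] — {P10, P12, P2, P4, P5, P6, P7}
8. P3@(1, 0) [+x clear] — {P10, P12, P2, P3, P4, P5, P6, P7}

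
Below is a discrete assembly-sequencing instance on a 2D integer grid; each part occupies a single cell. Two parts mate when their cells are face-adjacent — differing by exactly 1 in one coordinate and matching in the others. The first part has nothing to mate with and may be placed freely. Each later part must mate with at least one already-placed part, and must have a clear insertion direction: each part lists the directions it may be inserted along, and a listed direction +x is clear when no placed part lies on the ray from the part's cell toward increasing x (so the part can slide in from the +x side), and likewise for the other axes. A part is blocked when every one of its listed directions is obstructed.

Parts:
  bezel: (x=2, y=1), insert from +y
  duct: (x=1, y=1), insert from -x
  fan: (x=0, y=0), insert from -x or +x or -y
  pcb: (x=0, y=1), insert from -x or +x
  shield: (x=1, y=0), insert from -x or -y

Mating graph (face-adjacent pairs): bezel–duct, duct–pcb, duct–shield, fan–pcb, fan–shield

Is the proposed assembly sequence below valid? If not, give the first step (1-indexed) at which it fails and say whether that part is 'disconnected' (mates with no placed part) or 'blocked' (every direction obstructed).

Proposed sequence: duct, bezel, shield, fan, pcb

Valid

1. duct@(1, 1) [-x clear] — {duct}
2. bezel@(2, 1) [+y clear] — {bezel, duct}
3. shield@(1, 0) [-x clear] — {bezel, duct, shield}
4. fan@(0, 0) [-x clear] — {bezel, duct, fan, shield}
5. pcb@(0, 1) [-x clear] — {bezel, duct, fan, pcb, shield}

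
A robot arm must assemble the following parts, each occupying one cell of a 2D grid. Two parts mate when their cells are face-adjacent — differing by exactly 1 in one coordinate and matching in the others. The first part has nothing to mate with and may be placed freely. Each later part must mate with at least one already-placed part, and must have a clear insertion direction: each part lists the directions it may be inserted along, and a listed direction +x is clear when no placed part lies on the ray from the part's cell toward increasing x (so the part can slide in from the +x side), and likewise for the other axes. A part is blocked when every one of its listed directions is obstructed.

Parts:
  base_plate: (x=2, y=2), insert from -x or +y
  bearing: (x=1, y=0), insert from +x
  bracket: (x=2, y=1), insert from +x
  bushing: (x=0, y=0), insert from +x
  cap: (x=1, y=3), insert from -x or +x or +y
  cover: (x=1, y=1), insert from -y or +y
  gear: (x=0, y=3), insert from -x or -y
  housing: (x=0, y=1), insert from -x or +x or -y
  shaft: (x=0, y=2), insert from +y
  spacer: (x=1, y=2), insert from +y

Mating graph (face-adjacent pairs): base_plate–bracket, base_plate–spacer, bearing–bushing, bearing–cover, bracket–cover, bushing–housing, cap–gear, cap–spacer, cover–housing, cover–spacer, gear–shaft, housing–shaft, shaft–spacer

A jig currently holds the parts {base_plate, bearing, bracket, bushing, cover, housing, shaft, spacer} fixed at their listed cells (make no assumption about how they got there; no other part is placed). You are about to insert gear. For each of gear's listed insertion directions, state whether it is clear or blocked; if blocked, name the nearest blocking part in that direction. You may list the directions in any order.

-x: clear; -y: blocked by shaft

-x: ray from gear(0, 3) has no placed part ⇒ clear
-y: nearest on ray is shaft@(0, 2) ⇒ blocked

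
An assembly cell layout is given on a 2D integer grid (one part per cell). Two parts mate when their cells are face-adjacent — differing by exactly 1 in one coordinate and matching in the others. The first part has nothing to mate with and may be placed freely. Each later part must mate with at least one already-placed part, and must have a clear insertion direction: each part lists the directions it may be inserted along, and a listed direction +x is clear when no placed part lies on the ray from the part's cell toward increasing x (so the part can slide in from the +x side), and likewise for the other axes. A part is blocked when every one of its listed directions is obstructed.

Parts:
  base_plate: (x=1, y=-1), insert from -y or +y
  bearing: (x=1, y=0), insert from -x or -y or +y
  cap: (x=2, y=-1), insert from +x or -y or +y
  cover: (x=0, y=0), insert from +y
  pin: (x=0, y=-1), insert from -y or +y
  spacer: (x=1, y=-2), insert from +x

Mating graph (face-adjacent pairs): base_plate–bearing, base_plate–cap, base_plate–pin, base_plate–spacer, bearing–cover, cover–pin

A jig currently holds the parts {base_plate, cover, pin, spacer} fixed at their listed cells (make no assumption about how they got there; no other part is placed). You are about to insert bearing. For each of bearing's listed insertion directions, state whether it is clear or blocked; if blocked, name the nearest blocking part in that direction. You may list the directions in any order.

-x: nearest on ray is cover@(0, 0) ⇒ blocked
-y: nearest on ray is base_plate@(1, -1) ⇒ blocked
+y: ray from bearing(1, 0) has no placed part ⇒ clear

+y: clear; -x: blocked by cover; -y: blocked by base_plate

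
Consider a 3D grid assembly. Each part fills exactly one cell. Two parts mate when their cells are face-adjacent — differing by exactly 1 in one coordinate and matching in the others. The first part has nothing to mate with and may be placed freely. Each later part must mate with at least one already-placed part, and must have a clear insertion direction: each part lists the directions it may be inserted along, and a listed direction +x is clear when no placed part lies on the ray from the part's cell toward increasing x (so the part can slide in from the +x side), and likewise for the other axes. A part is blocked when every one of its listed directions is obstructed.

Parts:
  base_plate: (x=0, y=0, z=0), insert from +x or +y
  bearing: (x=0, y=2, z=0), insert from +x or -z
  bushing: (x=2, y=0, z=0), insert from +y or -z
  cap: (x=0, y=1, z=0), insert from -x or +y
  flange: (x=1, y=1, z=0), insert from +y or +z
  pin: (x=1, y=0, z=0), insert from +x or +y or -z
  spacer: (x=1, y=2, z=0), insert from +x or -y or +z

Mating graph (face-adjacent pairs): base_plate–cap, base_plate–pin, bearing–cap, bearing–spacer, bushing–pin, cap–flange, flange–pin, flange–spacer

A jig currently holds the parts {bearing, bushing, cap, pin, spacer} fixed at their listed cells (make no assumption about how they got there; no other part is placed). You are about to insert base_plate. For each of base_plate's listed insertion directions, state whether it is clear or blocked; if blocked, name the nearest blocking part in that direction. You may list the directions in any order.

+x: nearest on ray is pin@(1, 0, 0) ⇒ blocked
+y: nearest on ray is cap@(0, 1, 0) ⇒ blocked

+x: blocked by pin; +y: blocked by cap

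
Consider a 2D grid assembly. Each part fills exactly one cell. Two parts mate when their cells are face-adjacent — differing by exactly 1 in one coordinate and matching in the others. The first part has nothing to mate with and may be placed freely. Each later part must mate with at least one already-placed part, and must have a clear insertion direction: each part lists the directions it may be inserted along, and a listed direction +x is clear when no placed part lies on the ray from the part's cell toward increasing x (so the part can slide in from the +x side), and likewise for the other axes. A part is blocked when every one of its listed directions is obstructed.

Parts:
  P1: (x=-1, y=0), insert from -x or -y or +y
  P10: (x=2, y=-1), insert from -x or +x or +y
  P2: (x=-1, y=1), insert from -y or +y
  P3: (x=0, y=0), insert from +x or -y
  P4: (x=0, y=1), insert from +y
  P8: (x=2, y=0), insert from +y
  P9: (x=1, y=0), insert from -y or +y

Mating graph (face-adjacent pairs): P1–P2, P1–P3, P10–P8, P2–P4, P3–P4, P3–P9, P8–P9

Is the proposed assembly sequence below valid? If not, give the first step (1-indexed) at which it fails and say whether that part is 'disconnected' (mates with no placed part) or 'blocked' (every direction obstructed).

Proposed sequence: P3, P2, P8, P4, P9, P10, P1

Invalid at step 2 (disconnected)

1. P3@(0, 0) [+x clear] — {P3}
2. P2@(-1, 1) — no placed neighbour ⇒ disconnected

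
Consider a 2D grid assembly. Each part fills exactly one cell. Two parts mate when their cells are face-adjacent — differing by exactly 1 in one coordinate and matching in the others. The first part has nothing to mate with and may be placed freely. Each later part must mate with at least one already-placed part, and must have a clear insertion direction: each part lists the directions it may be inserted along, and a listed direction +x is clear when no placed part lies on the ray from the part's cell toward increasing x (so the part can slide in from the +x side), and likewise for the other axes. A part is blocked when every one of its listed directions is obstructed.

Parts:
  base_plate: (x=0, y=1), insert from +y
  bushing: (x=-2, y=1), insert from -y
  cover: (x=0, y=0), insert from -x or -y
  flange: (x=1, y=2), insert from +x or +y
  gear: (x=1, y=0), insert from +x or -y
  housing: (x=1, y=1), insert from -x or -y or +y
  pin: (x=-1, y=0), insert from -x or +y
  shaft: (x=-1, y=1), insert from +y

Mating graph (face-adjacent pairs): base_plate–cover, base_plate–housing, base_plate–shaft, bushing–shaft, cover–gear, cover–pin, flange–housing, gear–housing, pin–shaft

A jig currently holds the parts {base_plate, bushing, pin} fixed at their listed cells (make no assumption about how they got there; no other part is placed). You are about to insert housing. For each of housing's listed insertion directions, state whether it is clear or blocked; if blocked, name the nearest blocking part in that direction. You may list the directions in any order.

+y: clear; -x: blocked by base_plate; -y: clear

-x: nearest on ray is base_plate@(0, 1) ⇒ blocked
-y: ray from housing(1, 1) has no placed part ⇒ clear
+y: ray from housing(1, 1) has no placed part ⇒ clear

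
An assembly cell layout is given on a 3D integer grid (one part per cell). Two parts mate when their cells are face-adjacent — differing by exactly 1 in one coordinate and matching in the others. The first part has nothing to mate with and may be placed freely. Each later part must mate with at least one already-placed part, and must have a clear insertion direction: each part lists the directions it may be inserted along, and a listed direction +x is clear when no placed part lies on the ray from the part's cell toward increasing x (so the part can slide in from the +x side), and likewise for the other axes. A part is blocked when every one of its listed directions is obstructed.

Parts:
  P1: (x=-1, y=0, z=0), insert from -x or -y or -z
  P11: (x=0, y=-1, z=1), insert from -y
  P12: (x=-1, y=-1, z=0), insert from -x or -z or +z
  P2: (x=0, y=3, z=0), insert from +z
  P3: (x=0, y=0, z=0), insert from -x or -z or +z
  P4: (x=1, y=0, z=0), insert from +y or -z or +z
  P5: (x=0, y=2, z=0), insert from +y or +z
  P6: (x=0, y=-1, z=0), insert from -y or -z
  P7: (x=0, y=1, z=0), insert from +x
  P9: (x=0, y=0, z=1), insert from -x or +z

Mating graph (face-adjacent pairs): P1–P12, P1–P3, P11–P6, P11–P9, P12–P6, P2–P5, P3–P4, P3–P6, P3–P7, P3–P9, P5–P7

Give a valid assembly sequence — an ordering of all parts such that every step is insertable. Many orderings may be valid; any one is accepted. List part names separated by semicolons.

1. P2@(0, 3, 0) [+z clear] — {P2}
2. P5@(0, 2, 0) [+z clear] — {P2, P5}
3. P7@(0, 1, 0) [+x clear] — {P2, P5, P7}
4. P3@(0, 0, 0) [-x clear] — {P2, P3, P5, P7}
5. P1@(-1, 0, 0) [-x clear] — {P1, P2, P3, P5, P7}
6. P9@(0, 0, 1) [-x clear] — {P1, P2, P3, P5, P7, P9}
7. P11@(0, -1, 1) [-y clear] — {P1, P11, P2, P3, P5, P7, P9}
8. P4@(1, 0, 0) [+y clear] — {P1, P11, P2, P3, P4, P5, P7, P9}
9. P6@(0, -1, 0) [-y clear] — {P1, P11, P2, P3, P4, P5, P6, P7, P9}
10. P12@(-1, -1, 0) [-x clear] — {P1, P11, P12, P2, P3, P4, P5, P6, P7, P9}

P2; P5; P7; P3; P1; P9; P11; P4; P6; P12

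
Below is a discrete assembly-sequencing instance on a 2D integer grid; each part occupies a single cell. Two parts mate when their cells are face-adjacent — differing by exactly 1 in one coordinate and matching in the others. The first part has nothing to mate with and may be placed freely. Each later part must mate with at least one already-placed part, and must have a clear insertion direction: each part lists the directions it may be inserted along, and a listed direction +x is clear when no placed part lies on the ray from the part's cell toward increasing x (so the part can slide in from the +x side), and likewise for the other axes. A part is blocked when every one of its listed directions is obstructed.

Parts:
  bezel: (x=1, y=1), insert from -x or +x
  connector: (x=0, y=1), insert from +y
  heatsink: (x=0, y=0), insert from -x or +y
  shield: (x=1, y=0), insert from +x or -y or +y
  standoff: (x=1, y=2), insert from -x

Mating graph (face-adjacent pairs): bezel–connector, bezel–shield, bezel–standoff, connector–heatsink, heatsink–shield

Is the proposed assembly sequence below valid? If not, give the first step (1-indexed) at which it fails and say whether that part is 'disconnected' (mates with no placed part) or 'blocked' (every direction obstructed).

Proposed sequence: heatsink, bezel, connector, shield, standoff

1. heatsink@(0, 0) [-x clear] — {heatsink}
2. bezel@(1, 1) — no placed neighbour ⇒ disconnected

Invalid at step 2 (disconnected)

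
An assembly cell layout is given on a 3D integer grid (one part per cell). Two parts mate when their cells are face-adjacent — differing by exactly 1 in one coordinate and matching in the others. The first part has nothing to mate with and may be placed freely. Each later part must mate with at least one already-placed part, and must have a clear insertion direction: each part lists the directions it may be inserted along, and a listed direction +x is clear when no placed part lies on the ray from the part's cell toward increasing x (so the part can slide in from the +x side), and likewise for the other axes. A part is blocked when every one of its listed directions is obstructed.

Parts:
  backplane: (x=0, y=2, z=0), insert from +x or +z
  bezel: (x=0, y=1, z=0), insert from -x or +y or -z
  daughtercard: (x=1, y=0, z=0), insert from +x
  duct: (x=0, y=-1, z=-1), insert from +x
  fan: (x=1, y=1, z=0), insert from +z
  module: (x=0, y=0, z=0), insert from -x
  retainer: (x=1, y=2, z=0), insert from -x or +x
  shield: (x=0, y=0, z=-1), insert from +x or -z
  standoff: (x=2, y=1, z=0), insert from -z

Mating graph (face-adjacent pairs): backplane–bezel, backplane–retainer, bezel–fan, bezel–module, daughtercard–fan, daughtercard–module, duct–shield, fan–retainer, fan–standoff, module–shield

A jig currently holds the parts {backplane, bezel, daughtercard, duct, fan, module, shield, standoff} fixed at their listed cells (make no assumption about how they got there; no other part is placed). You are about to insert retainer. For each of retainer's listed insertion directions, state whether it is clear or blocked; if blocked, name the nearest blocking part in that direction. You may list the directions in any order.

+x: clear; -x: blocked by backplane

-x: nearest on ray is backplane@(0, 2, 0) ⇒ blocked
+x: ray from retainer(1, 2, 0) has no placed part ⇒ clear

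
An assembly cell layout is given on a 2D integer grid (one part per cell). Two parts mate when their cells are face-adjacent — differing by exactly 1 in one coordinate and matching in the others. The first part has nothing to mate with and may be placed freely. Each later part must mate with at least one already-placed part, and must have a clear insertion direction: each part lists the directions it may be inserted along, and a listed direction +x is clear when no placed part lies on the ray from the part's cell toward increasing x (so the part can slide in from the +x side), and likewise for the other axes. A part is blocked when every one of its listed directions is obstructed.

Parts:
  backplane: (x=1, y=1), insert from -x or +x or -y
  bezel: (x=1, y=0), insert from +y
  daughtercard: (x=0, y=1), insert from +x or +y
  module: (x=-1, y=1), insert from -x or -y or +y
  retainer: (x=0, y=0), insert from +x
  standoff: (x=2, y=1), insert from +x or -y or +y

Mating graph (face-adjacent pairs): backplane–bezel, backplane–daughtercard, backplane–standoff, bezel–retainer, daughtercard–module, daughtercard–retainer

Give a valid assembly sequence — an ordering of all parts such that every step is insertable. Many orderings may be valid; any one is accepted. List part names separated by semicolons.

module; daughtercard; retainer; bezel; backplane; standoff

1. module@(-1, 1) [-x clear] — {module}
2. daughtercard@(0, 1) [+x clear] — {daughtercard, module}
3. retainer@(0, 0) [+x clear] — {daughtercard, module, retainer}
4. bezel@(1, 0) [+y clear] — {bezel, daughtercard, module, retainer}
5. backplane@(1, 1) [+x clear] — {backplane, bezel, daughtercard, module, retainer}
6. standoff@(2, 1) [+x clear] — {backplane, bezel, daughtercard, module, retainer, standoff}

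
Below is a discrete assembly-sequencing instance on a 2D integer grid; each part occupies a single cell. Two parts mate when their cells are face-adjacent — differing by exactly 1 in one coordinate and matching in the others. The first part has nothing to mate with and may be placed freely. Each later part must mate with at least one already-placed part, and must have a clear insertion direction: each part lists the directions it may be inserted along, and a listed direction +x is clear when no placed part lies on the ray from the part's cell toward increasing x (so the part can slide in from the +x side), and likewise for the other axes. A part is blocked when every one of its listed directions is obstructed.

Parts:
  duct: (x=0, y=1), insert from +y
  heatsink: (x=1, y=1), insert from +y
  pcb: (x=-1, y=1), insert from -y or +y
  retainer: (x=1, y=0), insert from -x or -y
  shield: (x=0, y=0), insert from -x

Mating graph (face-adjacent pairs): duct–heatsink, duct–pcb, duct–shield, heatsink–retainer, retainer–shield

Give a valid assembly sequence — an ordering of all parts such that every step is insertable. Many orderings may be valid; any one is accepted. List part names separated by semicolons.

1. duct@(0, 1) [+y clear] — {duct}
2. shield@(0, 0) [-x clear] — {duct, shield}
3. heatsink@(1, 1) [+y clear] — {duct, heatsink, shield}
4. pcb@(-1, 1) [-y clear] — {duct, heatsink, pcb, shield}
5. retainer@(1, 0) [-y clear] — {duct, heatsink, pcb, retainer, shield}

duct; shield; heatsink; pcb; retainer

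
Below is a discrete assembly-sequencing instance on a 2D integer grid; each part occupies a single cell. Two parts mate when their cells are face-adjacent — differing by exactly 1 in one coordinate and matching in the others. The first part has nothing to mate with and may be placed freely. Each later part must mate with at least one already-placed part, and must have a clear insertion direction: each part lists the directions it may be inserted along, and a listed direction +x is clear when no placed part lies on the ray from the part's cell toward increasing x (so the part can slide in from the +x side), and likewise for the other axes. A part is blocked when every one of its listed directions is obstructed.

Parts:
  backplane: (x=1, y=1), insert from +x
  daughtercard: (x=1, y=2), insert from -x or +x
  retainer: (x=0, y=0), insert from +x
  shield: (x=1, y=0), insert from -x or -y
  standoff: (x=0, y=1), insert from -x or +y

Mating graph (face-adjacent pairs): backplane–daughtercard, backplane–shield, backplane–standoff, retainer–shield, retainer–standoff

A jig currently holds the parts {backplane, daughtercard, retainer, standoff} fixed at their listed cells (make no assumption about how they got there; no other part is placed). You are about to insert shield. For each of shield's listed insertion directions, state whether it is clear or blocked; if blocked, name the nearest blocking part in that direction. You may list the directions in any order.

-x: blocked by retainer; -y: clear

-x: nearest on ray is retainer@(0, 0) ⇒ blocked
-y: ray from shield(1, 0) has no placed part ⇒ clear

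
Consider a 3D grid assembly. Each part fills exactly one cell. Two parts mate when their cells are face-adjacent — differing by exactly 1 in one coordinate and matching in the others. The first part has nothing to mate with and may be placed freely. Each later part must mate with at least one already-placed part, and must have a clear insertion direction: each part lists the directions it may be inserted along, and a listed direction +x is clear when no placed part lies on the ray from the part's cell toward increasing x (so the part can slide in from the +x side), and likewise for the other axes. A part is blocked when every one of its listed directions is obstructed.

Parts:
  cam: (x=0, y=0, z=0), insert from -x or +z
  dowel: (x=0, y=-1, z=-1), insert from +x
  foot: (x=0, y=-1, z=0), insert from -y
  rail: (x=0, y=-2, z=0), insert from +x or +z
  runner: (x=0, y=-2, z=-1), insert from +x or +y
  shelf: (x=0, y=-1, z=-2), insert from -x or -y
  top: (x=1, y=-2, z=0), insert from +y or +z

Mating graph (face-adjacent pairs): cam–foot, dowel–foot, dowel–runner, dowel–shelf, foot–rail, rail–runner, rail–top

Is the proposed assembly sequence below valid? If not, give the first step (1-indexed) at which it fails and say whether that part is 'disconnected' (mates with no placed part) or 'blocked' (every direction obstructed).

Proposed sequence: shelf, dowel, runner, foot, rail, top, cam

1. shelf@(0, -1, -2) [-x clear] — {shelf}
2. dowel@(0, -1, -1) [+x clear] — {dowel, shelf}
3. runner@(0, -2, -1) [+x clear] — {dowel, runner, shelf}
4. foot@(0, -1, 0) [-y clear] — {dowel, foot, runner, shelf}
5. rail@(0, -2, 0) [+x clear] — {dowel, foot, rail, runner, shelf}
6. top@(1, -2, 0) [+y clear] — {dowel, foot, rail, runner, shelf, top}
7. cam@(0, 0, 0) [-x clear] — {cam, dowel, foot, rail, runner, shelf, top}

Valid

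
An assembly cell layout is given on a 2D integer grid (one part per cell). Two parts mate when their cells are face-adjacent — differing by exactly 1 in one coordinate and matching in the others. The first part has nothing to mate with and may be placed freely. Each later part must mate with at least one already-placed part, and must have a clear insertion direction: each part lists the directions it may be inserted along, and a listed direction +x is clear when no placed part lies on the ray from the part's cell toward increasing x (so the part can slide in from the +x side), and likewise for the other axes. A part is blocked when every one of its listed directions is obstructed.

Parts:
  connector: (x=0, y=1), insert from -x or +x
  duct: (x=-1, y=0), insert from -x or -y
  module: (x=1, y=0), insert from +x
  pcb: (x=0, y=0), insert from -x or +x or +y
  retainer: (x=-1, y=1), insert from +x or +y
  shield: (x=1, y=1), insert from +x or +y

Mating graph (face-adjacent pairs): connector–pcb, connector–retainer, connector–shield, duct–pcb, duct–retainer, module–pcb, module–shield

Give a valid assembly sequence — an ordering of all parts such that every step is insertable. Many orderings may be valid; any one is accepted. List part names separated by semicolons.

1. retainer@(-1, 1) [+x clear] — {retainer}
2. duct@(-1, 0) [-x clear] — {duct, retainer}
3. pcb@(0, 0) [+x clear] — {duct, pcb, retainer}
4. module@(1, 0) [+x clear] — {duct, module, pcb, retainer}
5. connector@(0, 1) [+x clear] — {connector, duct, module, pcb, retainer}
6. shield@(1, 1) [+x clear] — {connector, duct, module, pcb, retainer, shield}

retainer; duct; pcb; module; connector; shield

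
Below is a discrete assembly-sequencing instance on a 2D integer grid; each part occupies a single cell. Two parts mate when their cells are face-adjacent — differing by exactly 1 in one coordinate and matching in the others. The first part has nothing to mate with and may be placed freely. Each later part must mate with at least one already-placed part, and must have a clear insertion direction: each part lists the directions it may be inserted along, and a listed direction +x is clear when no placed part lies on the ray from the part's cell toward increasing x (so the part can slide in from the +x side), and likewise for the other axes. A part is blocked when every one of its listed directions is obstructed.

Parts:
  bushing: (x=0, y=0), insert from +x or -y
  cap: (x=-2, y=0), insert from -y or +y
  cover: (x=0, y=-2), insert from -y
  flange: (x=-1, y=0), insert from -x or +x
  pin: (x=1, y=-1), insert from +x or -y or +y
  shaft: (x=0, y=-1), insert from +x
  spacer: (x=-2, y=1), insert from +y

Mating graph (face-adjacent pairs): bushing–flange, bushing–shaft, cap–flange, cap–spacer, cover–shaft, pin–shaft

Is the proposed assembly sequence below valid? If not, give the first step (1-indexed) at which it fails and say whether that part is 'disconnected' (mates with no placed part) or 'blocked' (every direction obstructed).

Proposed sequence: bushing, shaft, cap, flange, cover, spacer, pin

1. bushing@(0, 0) [+x clear] — {bushing}
2. shaft@(0, -1) [+x clear] — {bushing, shaft}
3. cap@(-2, 0) — no placed neighbour ⇒ disconnected

Invalid at step 3 (disconnected)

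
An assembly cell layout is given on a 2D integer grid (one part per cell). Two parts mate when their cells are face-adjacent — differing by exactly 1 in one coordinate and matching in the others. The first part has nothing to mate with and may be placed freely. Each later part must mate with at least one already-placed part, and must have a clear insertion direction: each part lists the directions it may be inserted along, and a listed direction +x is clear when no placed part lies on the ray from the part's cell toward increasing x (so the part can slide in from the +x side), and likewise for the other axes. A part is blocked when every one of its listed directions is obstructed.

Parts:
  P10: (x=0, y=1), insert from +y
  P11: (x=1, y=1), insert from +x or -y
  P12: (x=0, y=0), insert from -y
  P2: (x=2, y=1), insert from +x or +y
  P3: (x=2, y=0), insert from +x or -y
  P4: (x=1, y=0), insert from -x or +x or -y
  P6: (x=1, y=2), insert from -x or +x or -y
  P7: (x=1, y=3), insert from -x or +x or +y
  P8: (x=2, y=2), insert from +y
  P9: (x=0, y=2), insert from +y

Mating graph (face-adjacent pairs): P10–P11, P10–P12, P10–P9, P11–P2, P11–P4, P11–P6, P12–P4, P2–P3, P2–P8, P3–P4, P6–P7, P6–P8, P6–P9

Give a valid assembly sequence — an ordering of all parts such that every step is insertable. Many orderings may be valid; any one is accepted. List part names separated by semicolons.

1. P7@(1, 3) [-x clear] — {P7}
2. P6@(1, 2) [-x clear] — {P6, P7}
3. P11@(1, 1) [+x clear] — {P11, P6, P7}
4. P2@(2, 1) [+x clear] — {P11, P2, P6, P7}
5. P4@(1, 0) [-x clear] — {P11, P2, P4, P6, P7}
6. P12@(0, 0) [-y clear] — {P11, P12, P2, P4, P6, P7}
7. P3@(2, 0) [+x clear] — {P11, P12, P2, P3, P4, P6, P7}
8. P8@(2, 2) [+y clear] — {P11, P12, P2, P3, P4, P6, P7, P8}
9. P10@(0, 1) [+y clear] — {P10, P11, P12, P2, P3, P4, P6, P7, P8}
10. P9@(0, 2) [+y clear] — {P10, P11, P12, P2, P3, P4, P6, P7, P8, P9}

P7; P6; P11; P2; P4; P12; P3; P8; P10; P9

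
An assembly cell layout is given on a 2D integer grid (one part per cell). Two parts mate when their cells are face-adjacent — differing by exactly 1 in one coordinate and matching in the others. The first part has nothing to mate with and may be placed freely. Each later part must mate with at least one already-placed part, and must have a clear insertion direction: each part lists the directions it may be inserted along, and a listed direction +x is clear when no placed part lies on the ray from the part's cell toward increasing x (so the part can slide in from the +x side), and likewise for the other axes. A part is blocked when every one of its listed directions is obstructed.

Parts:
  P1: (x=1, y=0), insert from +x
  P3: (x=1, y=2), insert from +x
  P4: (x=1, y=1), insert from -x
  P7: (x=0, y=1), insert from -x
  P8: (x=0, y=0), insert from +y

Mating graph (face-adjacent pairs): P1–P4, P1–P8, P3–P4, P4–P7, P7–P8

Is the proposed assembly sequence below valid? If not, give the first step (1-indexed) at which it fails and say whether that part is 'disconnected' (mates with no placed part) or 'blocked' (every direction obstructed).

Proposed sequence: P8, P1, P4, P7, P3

1. P8@(0, 0) [+y clear] — {P8}
2. P1@(1, 0) [+x clear] — {P1, P8}
3. P4@(1, 1) [-x clear] — {P1, P4, P8}
4. P7@(0, 1) [-x clear] — {P1, P4, P7, P8}
5. P3@(1, 2) [+x clear] — {P1, P3, P4, P7, P8}

Valid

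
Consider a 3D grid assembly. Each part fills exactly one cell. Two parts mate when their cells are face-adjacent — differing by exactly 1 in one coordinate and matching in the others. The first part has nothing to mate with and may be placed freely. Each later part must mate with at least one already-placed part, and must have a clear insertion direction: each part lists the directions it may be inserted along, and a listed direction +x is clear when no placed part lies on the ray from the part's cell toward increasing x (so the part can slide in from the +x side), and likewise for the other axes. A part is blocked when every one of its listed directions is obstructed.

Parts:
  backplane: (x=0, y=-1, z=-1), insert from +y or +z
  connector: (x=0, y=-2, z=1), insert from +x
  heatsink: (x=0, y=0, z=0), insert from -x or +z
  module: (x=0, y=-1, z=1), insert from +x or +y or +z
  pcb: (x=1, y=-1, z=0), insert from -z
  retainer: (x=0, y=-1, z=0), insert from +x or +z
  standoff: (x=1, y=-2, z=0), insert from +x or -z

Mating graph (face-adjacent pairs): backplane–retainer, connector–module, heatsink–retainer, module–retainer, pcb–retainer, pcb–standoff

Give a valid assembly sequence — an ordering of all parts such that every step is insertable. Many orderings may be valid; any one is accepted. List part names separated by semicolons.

connector; module; retainer; heatsink; backplane; pcb; standoff

1. connector@(0, -2, 1) [+x clear] — {connector}
2. module@(0, -1, 1) [+x clear] — {connector, module}
3. retainer@(0, -1, 0) [+x clear] — {connector, module, retainer}
4. heatsink@(0, 0, 0) [-x clear] — {connector, heatsink, module, retainer}
5. backplane@(0, -1, -1) [+y clear] — {backplane, connector, heatsink, module, retainer}
6. pcb@(1, -1, 0) [-z clear] — {backplane, connector, heatsink, module, pcb, retainer}
7. standoff@(1, -2, 0) [+x clear] — {backplane, connector, heatsink, module, pcb, retainer, standoff}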